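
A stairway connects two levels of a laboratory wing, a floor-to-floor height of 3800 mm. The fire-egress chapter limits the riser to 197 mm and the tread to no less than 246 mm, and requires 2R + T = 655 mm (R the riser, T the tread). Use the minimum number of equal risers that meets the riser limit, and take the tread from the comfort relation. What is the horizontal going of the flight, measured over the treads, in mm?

5225 mm

3800 / 197 = 19.289 → round up to 20 risers.
Each riser is 3800/20 = 190 mm (≤ 197 mm).
T = 655 − 2·190 = 275 mm, which satisfies the 246 mm minimum.
20 risers give 19 treads; going = 19 × 275 = 5225 mm.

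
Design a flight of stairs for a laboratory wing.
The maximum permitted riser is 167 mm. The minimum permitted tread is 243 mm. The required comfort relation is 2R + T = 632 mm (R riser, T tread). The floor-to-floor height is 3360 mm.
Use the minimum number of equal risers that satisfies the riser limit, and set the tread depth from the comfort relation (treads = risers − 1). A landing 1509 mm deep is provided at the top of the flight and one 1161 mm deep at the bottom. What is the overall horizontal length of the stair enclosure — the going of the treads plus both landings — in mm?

8910 mm

⌈3360/167⌉ = 21 risers.
Riser R = 3360 / 21 = 160 mm, within the 167 mm limit.
From 2R + T = 632: T = 632 − 320 = 312 mm.
21 risers give 20 treads; going = 20 × 312 = 6240 mm.
Enclosure = 6240 + 1509 + 1161 = 8910 mm.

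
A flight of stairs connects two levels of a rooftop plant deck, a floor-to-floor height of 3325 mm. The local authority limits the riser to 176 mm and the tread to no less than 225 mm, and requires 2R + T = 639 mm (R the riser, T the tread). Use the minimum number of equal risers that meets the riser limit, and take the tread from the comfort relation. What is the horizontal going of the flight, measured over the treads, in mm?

At most 176 each: 3325/176 = 18.89, giving 19 risers.
Each riser is 3325/19 = 175 mm (≤ 176 mm).
T = 639 − 2·175 = 289 mm, which satisfies the 225 mm minimum.
Going = (19 − 1) × 289 = 5202 mm.

5202 mm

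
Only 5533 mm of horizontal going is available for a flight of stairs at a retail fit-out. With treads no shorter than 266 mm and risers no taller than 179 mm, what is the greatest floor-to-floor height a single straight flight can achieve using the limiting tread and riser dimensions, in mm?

3759 mm

Treads that fit: ⌊5533 / 266⌋ = 20.
Risers = treads + 1 = 21.
Maximum height = 21 × 179 = 3759 mm.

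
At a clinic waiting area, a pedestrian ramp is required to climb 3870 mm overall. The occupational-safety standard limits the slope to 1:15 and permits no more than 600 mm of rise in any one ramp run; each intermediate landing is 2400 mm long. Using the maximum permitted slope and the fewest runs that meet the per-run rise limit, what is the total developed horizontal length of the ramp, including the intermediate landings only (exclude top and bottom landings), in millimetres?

72450 mm

⌈3870/600⌉ = 7 ramp runs. That means 6 intermediate landings.
Ramp run (horizontal) at 1:15: 3870 × 15 = 58050 mm.
6 intermediate landings contribute 6 × 2400 = 14400 mm.
Total developed length = 58050 + 14400 = 72450 mm.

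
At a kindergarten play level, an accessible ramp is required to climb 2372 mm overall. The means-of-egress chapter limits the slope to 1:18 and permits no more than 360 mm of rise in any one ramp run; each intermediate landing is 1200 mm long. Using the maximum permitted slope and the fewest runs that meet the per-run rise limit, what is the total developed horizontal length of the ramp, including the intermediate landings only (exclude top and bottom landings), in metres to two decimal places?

49.90 m

At most 360 each: 2372/360 = 6.59, giving 7 ramp runs. That means 6 intermediate landings.
Horizontal run for 2372 mm of rise at 1:18 is 2372 × 18 = 42696 mm.
Intermediate landings: 6 × 1200 = 7200 mm.
Total developed length = 42696 + 7200 = 49896 mm.
= 49.90 m.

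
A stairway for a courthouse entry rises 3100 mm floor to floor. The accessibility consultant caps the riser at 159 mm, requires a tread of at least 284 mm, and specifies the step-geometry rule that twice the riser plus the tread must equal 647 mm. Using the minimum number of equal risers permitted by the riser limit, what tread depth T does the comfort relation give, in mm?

337 mm

3100 / 159 = 19.497 → round up to 20 risers.
Each riser is 3100/20 = 155 mm (≤ 159 mm).
From 2R + T = 647: T = 647 − 310 = 337 mm.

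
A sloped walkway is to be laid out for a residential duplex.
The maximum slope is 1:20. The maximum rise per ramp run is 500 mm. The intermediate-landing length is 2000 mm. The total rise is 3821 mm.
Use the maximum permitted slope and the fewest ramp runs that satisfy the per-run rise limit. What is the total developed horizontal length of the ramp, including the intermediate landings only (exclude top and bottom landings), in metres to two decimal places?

90.42 m

3821 / 500 = 7.64, so 8 ramp runs are needed. That means 7 intermediate landings.
Ramp run (horizontal) at 1:20: 3821 × 20 = 76420 mm.
7 intermediate landings contribute 7 × 2000 = 14000 mm.
Total developed length = 76420 + 14000 = 90420 mm.
= 90.42 m.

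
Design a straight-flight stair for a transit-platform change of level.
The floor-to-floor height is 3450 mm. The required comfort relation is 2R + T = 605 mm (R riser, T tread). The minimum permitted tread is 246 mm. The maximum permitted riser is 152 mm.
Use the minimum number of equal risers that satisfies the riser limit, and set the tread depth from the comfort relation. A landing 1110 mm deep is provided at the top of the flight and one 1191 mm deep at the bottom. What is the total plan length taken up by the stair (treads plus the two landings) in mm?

⌈3450/152⌉ = 23 risers.
Each riser is 3450/23 = 150 mm (≤ 152 mm).
From 2R + T = 605: T = 605 − 300 = 305 mm.
Going = (23 − 1) × 305 = 6710 mm.
Enclosure = 6710 + 1110 + 1191 = 9011 mm.

9011 mm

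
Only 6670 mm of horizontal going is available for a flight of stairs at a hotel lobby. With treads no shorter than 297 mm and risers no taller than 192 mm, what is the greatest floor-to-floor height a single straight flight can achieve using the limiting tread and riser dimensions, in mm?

4416 mm

6670 / 297 = 22.46, so 22 treads fit.
Risers = treads + 1 = 23.
Maximum height = 23 × 192 = 4416 mm.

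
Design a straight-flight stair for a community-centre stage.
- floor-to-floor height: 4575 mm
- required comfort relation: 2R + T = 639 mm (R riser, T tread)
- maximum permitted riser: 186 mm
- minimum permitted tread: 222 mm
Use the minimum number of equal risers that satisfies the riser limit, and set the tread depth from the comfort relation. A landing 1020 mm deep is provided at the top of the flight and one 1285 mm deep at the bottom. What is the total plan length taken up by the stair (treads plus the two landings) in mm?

At most 186 each: 4575/186 = 24.60, giving 25 risers.
R = 4575 ÷ 25 = 183 mm.
Tread T = 639 − 2 × 183 = 273 mm (≥ 222 mm).
Treads = 25 − 1 = 24; going = 24 × 273 = 6552 mm.
Add landings: 6552 + 1020 + 1285 = 8857 mm.

8857 mm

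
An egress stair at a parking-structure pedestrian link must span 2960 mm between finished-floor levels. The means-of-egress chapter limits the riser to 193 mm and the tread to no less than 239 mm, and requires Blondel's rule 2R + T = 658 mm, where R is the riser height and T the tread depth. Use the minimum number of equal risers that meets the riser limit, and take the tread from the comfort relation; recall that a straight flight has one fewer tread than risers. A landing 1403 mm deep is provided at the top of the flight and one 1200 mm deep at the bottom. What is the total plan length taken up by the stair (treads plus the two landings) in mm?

6923 mm

⌈2960/193⌉ = 16 risers.
Riser R = 2960 / 16 = 185 mm, within the 193 mm limit.
T = 658 − 2·185 = 288 mm, which satisfies the 239 mm minimum.
16 risers give 15 treads; going = 15 × 288 = 4320 mm.
Enclosure = 4320 + 1403 + 1200 = 6923 mm.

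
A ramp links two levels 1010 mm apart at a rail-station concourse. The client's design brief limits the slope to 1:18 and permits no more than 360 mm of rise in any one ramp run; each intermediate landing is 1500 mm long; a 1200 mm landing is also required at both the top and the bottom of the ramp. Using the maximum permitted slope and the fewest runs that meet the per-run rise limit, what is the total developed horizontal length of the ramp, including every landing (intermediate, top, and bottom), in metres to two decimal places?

23.58 m

At most 360 each: 1010/360 = 2.81, giving 3 ramp runs. That means 2 intermediate landings.
Horizontal run for 1010 mm of rise at 1:18 is 1010 × 18 = 18180 mm.
Intermediate landings: 2 × 1500 = 3000 mm.
Top and bottom landings: 2 × 1200 = 2400 mm.
Total = 18180 + 3000 + 2400 = 23580 mm.
= 23.58 m.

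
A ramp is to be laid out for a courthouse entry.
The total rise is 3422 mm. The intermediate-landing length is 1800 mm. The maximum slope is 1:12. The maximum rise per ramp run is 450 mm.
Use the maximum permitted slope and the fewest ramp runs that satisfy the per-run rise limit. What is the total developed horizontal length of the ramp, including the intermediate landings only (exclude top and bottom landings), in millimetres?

3422 / 450 = 7.60, so 8 ramp runs are needed. That means 7 intermediate landings.
Horizontal run for 3422 mm of rise at 1:12 is 3422 × 12 = 41064 mm.
7 intermediate landings contribute 7 × 1800 = 12600 mm.
Total developed length = 41064 + 12600 = 53664 mm.

53664 mm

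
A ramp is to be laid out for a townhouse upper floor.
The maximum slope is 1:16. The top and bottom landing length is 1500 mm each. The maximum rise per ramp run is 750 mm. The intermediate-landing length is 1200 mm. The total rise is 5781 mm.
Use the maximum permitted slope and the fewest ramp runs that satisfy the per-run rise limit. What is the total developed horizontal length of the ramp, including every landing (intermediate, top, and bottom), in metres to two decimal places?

103.90 m

⌈5781/750⌉ = 8 ramp runs. That means 7 intermediate landings.
Horizontal run for 5781 mm of rise at 1:16 is 5781 × 16 = 92496 mm.
Intermediate landings: 7 × 1200 = 8400 mm.
Top and bottom landings: 2 × 1500 = 3000 mm.
Total = 92496 + 8400 + 3000 = 103896 mm.
= 103.90 m.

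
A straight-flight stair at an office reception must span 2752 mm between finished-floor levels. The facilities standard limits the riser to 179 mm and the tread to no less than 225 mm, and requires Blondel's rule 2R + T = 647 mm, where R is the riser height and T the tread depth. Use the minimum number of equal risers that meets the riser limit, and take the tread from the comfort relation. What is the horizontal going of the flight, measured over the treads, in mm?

4545 mm

2752 / 179 = 15.37, so 16 risers are needed.
Riser R = 2752 / 16 = 172 mm, within the 179 mm limit.
From 2R + T = 647: T = 647 − 344 = 303 mm.
16 risers give 15 treads; going = 15 × 303 = 4545 mm.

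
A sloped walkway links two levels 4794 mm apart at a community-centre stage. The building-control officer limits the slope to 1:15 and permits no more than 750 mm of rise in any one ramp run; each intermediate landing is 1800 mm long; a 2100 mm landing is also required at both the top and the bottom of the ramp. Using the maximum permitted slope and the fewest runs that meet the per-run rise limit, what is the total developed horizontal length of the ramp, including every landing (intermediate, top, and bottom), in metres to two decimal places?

4794 / 750 = 6.392 → round up to 7 ramp runs. That means 6 intermediate landings.
Horizontal run for 4794 mm of rise at 1:15 is 4794 × 15 = 71910 mm.
Intermediate landings: 6 × 1800 = 10800 mm.
Top and bottom landings: 2 × 2100 = 4200 mm.
Total = 71910 + 10800 + 4200 = 86910 mm.
= 86.91 m.

86.91 m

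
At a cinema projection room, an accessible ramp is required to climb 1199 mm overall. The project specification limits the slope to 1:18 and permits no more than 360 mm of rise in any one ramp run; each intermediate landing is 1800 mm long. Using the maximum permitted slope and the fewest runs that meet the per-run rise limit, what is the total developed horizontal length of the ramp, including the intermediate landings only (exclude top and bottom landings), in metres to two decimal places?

1199 / 360 = 3.33, so 4 ramp runs are needed. That means 3 intermediate landings.
Horizontal run for 1199 mm of rise at 1:18 is 1199 × 18 = 21582 mm.
3 intermediate landings contribute 3 × 1800 = 5400 mm.
Developed length = 21582 + 5400 = 26982 mm.
= 26.98 m.

26.98 m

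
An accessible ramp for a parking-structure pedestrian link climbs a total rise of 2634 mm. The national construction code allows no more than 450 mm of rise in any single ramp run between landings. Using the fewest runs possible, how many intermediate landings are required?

5 intermediate landings

2634 / 450 = 5.85, so 6 ramp runs are needed.
6 runs are separated by 5 intermediate landings.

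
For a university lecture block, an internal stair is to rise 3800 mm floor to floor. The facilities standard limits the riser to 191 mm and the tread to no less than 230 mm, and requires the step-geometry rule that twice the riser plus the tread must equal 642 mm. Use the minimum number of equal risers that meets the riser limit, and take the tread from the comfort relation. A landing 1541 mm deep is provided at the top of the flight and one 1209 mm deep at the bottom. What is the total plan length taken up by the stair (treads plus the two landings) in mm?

7728 mm

3800 / 191 = 19.90, so 20 risers are needed.
R = 3800 ÷ 20 = 190 mm.
Tread T = 642 − 2 × 190 = 262 mm (≥ 230 mm).
Going = (20 − 1) × 262 = 4978 mm.
Add landings: 4978 + 1541 + 1209 = 7728 mm.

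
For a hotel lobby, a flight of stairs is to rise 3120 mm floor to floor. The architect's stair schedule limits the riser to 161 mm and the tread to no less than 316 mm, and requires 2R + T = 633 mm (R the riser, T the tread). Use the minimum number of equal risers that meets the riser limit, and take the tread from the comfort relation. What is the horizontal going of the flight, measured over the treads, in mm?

At most 161 each: 3120/161 = 19.38, giving 20 risers.
Each riser is 3120/20 = 156 mm (≤ 161 mm).
T = 633 − 2·156 = 321 mm, which satisfies the 316 mm minimum.
Treads = 20 − 1 = 19; going = 19 × 321 = 6099 mm.

6099 mm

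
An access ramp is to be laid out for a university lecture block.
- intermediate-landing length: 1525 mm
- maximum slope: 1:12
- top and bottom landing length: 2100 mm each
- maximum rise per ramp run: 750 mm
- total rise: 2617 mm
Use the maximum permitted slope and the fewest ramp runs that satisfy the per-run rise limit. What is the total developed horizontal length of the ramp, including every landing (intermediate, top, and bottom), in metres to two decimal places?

⌈2617/750⌉ = 4 ramp runs. That means 3 intermediate landings.
Ramp run (horizontal) at 1:12: 2617 × 12 = 31404 mm.
Intermediate landings: 3 × 1525 = 4575 mm.
Top and bottom landings: 2 × 2100 = 4200 mm.
Total = 31404 + 4575 + 4200 = 40179 mm.
= 40.18 m.

40.18 m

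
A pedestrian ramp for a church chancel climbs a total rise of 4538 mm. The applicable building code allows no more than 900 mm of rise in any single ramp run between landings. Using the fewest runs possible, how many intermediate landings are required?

5 intermediate landings

At most 900 each: 4538/900 = 5.04, giving 6 ramp runs.
6 runs are separated by 5 intermediate landings.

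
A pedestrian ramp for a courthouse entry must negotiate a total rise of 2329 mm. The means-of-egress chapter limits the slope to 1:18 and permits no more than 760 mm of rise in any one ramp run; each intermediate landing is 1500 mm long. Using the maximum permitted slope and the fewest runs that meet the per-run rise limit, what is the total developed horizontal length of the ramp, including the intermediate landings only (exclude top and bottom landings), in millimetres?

At most 760 each: 2329/760 = 3.06, giving 4 ramp runs. That means 3 intermediate landings.
Horizontal run for 2329 mm of rise at 1:18 is 2329 × 18 = 41922 mm.
3 intermediate landings contribute 3 × 1500 = 4500 mm.
Developed length = 41922 + 4500 = 46422 mm.

46422 mm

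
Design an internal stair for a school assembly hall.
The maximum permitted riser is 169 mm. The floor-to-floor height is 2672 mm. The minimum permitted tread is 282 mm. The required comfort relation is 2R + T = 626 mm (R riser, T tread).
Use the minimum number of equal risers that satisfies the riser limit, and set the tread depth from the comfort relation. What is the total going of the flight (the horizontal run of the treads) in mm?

4380 mm

⌈2672/169⌉ = 16 risers.
Riser R = 2672 / 16 = 167 mm, within the 169 mm limit.
Tread T = 626 − 2 × 167 = 292 mm (≥ 282 mm).
16 risers give 15 treads; going = 15 × 292 = 4380 mm.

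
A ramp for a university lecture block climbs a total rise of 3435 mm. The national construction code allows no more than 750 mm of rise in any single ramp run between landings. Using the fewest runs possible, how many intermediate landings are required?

4 intermediate landings

⌈3435/750⌉ = 5 ramp runs.
5 runs are separated by 4 intermediate landings.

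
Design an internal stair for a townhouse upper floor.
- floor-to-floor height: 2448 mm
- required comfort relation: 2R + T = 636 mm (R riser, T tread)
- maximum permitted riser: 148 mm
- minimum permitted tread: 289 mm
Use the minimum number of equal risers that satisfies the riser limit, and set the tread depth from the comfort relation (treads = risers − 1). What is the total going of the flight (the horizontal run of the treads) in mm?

5568 mm

At most 148 each: 2448/148 = 16.54, giving 17 risers.
Each riser is 2448/17 = 144 mm (≤ 148 mm).
From 2R + T = 636: T = 636 − 288 = 348 mm.
17 risers give 16 treads; going = 16 × 348 = 5568 mm.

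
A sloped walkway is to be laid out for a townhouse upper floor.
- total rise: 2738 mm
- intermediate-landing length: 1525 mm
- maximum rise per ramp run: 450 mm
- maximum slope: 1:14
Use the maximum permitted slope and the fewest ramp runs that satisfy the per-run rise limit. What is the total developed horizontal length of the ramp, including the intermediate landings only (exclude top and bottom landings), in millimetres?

⌈2738/450⌉ = 7 ramp runs. That means 6 intermediate landings.
Ramp run (horizontal) at 1:14: 2738 × 14 = 38332 mm.
Intermediate landings: 6 × 1525 = 9150 mm.
Total developed length = 38332 + 9150 = 47482 mm.

47482 mm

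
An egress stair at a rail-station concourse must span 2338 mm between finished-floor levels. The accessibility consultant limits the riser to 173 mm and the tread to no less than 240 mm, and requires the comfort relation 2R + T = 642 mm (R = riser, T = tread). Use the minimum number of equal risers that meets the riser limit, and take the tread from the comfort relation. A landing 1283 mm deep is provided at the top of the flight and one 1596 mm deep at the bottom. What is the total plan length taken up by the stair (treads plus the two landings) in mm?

2338 / 173 = 13.514 → round up to 14 risers.
Riser R = 2338 / 14 = 167 mm, within the 173 mm limit.
T = 642 − 2·167 = 308 mm, which satisfies the 240 mm minimum.
Treads = 14 − 1 = 13; going = 13 × 308 = 4004 mm.
Add landings: 4004 + 1283 + 1596 = 6883 mm.

6883 mm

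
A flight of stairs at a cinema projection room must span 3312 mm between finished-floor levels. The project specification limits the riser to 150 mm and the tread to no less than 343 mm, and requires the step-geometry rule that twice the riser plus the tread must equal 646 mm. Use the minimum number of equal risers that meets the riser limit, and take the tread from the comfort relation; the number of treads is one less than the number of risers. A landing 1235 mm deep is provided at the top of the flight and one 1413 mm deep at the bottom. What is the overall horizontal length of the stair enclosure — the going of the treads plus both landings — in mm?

10524 mm

3312 / 150 = 22.080 → round up to 23 risers.
R = 3312 ÷ 23 = 144 mm.
From 2R + T = 646: T = 646 − 288 = 358 mm.
Going = (23 − 1) × 358 = 7876 mm.
Add landings: 7876 + 1235 + 1413 = 10524 mm.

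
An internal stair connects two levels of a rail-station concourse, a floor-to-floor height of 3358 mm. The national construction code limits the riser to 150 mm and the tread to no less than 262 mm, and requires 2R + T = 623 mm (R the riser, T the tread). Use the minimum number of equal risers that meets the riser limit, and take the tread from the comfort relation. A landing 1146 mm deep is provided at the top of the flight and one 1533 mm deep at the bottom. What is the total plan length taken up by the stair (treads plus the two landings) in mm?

At most 150 each: 3358/150 = 22.39, giving 23 risers.
Riser R = 3358 / 23 = 146 mm, within the 150 mm limit.
Tread T = 623 − 2 × 146 = 331 mm (≥ 262 mm).
23 risers give 22 treads; going = 22 × 331 = 7282 mm.
Add landings: 7282 + 1146 + 1533 = 9961 mm.

9961 mm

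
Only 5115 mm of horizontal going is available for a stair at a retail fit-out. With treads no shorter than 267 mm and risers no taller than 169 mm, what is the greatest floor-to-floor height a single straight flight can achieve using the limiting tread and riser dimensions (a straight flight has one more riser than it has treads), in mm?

3380 mm

Treads that fit: ⌊5115 / 267⌋ = 19.
Risers = treads + 1 = 20.
Maximum height = 20 × 169 = 3380 mm.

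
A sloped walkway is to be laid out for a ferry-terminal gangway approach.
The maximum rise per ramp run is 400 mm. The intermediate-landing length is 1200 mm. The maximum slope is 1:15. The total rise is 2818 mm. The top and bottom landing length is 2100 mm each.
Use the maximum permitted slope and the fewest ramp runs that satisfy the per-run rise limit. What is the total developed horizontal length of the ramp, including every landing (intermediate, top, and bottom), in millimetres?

54870 mm

⌈2818/400⌉ = 8 ramp runs. That means 7 intermediate landings.
Horizontal run for 2818 mm of rise at 1:15 is 2818 × 15 = 42270 mm.
Intermediate landings: 7 × 1200 = 8400 mm.
Top and bottom landings: 2 × 2100 = 4200 mm.
Total = 42270 + 8400 + 4200 = 54870 mm.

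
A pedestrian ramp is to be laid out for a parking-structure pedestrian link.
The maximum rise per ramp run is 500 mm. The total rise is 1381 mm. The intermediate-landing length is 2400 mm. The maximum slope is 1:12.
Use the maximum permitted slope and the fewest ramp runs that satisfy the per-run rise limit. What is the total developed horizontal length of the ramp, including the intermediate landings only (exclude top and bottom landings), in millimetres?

1381 / 500 = 2.762 → round up to 3 ramp runs. That means 2 intermediate landings.
Ramp run (horizontal) at 1:12: 1381 × 12 = 16572 mm.
Intermediate landings: 2 × 2400 = 4800 mm.
Total developed length = 16572 + 4800 = 21372 mm.

21372 mm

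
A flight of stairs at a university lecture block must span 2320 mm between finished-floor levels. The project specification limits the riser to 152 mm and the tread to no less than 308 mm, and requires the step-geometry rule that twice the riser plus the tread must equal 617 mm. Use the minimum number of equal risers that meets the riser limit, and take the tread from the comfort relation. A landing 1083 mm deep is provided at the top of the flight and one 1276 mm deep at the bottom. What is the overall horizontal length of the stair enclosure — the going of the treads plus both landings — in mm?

2320 / 152 = 15.263 → round up to 16 risers.
Riser R = 2320 / 16 = 145 mm, within the 152 mm limit.
T = 617 − 2·145 = 327 mm, which satisfies the 308 mm minimum.
16 risers give 15 treads; going = 15 × 327 = 4905 mm.
Add landings: 4905 + 1083 + 1276 = 7264 mm.

7264 mm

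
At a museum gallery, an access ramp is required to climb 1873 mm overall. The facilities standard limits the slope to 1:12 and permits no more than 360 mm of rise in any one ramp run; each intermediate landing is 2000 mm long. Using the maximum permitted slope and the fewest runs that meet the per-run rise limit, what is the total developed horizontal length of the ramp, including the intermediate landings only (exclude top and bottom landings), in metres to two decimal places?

32.48 m

At most 360 each: 1873/360 = 5.20, giving 6 ramp runs. That means 5 intermediate landings.
Ramp run (horizontal) at 1:12: 1873 × 12 = 22476 mm.
5 intermediate landings contribute 5 × 2000 = 10000 mm.
Developed length = 22476 + 10000 = 32476 mm.
= 32.48 m.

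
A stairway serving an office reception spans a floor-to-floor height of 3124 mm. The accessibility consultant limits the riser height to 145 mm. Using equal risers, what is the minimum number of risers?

At most 145 each: 3124/145 = 21.54, giving 22 risers.

22 risers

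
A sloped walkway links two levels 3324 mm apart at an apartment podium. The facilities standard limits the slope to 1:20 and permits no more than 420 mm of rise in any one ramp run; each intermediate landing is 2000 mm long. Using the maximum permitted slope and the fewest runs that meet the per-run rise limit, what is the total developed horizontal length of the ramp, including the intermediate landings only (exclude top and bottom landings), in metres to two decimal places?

80.48 m

3324 / 420 = 7.914 → round up to 8 ramp runs. That means 7 intermediate landings.
Ramp run (horizontal) at 1:20: 3324 × 20 = 66480 mm.
Intermediate landings: 7 × 2000 = 14000 mm.
Developed length = 66480 + 14000 = 80480 mm.
= 80.48 m.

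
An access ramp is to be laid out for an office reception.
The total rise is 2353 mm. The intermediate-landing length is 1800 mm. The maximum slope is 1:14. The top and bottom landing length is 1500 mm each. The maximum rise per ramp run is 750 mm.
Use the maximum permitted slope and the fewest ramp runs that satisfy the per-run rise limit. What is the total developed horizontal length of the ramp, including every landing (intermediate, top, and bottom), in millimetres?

⌈2353/750⌉ = 4 ramp runs. That means 3 intermediate landings.
Ramp run (horizontal) at 1:14: 2353 × 14 = 32942 mm.
3 intermediate landings contribute 3 × 1800 = 5400 mm.
Top and bottom landings: 2 × 1500 = 3000 mm.
Total = 32942 + 5400 + 3000 = 41342 mm.

41342 mm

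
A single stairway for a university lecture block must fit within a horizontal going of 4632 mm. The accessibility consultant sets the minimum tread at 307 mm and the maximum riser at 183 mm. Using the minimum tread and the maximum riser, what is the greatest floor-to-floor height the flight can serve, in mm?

4632 / 307 = 15.09, so 15 treads fit.
Risers = treads + 1 = 16.
Maximum height = 16 × 183 = 2928 mm.

2928 mm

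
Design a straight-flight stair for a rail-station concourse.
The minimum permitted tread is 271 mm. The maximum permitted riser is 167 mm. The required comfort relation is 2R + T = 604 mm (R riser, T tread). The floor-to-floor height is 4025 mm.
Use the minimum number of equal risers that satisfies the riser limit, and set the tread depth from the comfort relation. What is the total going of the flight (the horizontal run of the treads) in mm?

6768 mm

4025 / 167 = 24.102 → round up to 25 risers.
R = 4025 ÷ 25 = 161 mm.
T = 604 − 2·161 = 282 mm, which satisfies the 271 mm minimum.
Going = (25 − 1) × 282 = 6768 mm.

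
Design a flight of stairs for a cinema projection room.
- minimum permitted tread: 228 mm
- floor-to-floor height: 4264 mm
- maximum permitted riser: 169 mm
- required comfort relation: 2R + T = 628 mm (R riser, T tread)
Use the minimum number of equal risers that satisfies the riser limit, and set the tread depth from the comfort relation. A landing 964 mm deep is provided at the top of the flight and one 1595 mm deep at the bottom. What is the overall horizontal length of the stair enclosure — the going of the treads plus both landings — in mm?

10059 mm

4264 / 169 = 25.23, so 26 risers are needed.
Each riser is 4264/26 = 164 mm (≤ 169 mm).
Tread T = 628 − 2 × 164 = 300 mm (≥ 228 mm).
Going = (26 − 1) × 300 = 7500 mm.
Add landings: 7500 + 964 + 1595 = 10059 mm.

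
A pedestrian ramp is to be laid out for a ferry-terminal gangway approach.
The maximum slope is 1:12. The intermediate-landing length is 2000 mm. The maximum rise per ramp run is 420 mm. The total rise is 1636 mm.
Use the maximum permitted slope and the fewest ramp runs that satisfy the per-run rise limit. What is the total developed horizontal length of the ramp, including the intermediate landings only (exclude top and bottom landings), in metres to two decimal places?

25.63 m

At most 420 each: 1636/420 = 3.90, giving 4 ramp runs. That means 3 intermediate landings.
Ramp run (horizontal) at 1:12: 1636 × 12 = 19632 mm.
Intermediate landings: 3 × 2000 = 6000 mm.
Developed length = 19632 + 6000 = 25632 mm.
= 25.63 m.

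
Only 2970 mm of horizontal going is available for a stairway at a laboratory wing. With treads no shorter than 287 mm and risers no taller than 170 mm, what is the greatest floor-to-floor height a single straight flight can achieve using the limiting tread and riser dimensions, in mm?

1870 mm

Treads that fit: ⌊2970 / 287⌋ = 10.
Risers = treads + 1 = 11.
Maximum height = 11 × 170 = 1870 mm.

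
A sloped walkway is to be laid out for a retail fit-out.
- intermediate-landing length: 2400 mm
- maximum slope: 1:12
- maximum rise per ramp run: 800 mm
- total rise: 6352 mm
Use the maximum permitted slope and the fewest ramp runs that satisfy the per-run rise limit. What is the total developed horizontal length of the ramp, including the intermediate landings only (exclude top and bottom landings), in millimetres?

93024 mm

At most 800 each: 6352/800 = 7.94, giving 8 ramp runs. That means 7 intermediate landings.
Horizontal run for 6352 mm of rise at 1:12 is 6352 × 12 = 76224 mm.
7 intermediate landings contribute 7 × 2400 = 16800 mm.
Total developed length = 76224 + 16800 = 93024 mm.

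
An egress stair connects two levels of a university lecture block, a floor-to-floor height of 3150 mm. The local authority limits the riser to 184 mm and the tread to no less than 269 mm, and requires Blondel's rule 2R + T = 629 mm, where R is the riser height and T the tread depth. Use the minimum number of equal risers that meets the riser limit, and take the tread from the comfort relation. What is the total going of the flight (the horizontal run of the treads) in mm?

⌈3150/184⌉ = 18 risers.
Each riser is 3150/18 = 175 mm (≤ 184 mm).
From 2R + T = 629: T = 629 − 350 = 279 mm.
18 risers give 17 treads; going = 17 × 279 = 4743 mm.

4743 mm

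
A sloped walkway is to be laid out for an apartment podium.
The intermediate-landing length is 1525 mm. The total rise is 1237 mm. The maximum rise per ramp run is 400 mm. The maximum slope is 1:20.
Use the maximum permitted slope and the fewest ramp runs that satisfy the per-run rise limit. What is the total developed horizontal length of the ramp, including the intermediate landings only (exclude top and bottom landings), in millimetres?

29315 mm

At most 400 each: 1237/400 = 3.09, giving 4 ramp runs. That means 3 intermediate landings.
Ramp run (horizontal) at 1:20: 1237 × 20 = 24740 mm.
3 intermediate landings contribute 3 × 1525 = 4575 mm.
Developed length = 24740 + 4575 = 29315 mm.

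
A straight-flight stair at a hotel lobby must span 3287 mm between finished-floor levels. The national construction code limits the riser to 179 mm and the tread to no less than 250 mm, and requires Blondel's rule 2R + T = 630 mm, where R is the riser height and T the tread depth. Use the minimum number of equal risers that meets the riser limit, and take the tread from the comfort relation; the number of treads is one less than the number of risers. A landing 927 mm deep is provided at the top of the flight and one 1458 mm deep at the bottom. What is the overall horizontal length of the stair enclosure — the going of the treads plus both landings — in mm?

7497 mm

⌈3287/179⌉ = 19 risers.
R = 3287 ÷ 19 = 173 mm.
From 2R + T = 630: T = 630 − 346 = 284 mm.
19 risers give 18 treads; going = 18 × 284 = 5112 mm.
Add landings: 5112 + 927 + 1458 = 7497 mm.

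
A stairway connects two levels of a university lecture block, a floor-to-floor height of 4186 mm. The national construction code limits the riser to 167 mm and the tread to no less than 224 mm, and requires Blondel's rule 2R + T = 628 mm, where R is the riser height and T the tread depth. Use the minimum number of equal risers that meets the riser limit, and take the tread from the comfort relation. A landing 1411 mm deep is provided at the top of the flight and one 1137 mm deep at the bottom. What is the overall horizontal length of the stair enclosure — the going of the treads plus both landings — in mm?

10198 mm

At most 167 each: 4186/167 = 25.07, giving 26 risers.
Each riser is 4186/26 = 161 mm (≤ 167 mm).
T = 628 − 2·161 = 306 mm, which satisfies the 224 mm minimum.
Going = (26 − 1) × 306 = 7650 mm.
Add landings: 7650 + 1411 + 1137 = 10198 mm.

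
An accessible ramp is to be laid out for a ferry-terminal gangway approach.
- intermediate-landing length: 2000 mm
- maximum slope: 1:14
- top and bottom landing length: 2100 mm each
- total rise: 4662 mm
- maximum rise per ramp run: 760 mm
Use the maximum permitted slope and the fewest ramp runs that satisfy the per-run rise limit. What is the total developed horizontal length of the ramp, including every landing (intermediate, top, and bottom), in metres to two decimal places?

81.47 m

4662 / 760 = 6.134 → round up to 7 ramp runs. That means 6 intermediate landings.
Horizontal run for 4662 mm of rise at 1:14 is 4662 × 14 = 65268 mm.
Intermediate landings: 6 × 2000 = 12000 mm.
Top and bottom landings: 2 × 2100 = 4200 mm.
Total = 65268 + 12000 + 4200 = 81468 mm.
= 81.47 m.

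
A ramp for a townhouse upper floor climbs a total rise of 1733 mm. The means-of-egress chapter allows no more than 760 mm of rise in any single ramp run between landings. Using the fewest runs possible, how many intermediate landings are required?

1733 / 760 = 2.28, so 3 ramp runs are needed.
3 runs are separated by 2 intermediate landings.

2 intermediate landings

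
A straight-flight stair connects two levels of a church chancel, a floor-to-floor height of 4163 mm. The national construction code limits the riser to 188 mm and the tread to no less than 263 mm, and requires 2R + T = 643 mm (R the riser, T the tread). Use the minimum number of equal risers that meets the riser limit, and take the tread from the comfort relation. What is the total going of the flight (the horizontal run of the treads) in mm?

⌈4163/188⌉ = 23 risers.
Each riser is 4163/23 = 181 mm (≤ 188 mm).
From 2R + T = 643: T = 643 − 362 = 281 mm.
23 risers give 22 treads; going = 22 × 281 = 6182 mm.

6182 mm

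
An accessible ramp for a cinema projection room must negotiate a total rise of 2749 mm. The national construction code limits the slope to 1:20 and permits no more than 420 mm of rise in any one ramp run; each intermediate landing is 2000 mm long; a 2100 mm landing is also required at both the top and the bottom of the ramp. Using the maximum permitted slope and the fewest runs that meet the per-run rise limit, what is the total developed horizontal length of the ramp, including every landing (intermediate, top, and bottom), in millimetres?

71180 mm

⌈2749/420⌉ = 7 ramp runs. That means 6 intermediate landings.
Horizontal run for 2749 mm of rise at 1:20 is 2749 × 20 = 54980 mm.
6 intermediate landings contribute 6 × 2000 = 12000 mm.
Top and bottom landings: 2 × 2100 = 4200 mm.
Total = 54980 + 12000 + 4200 = 71180 mm.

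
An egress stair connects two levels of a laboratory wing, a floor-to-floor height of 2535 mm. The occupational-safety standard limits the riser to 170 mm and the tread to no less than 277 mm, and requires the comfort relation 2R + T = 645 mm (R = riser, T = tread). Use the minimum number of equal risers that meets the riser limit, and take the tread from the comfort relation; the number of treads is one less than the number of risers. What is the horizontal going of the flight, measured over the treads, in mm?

2535 / 170 = 14.912 → round up to 15 risers.
R = 2535 ÷ 15 = 169 mm.
From 2R + T = 645: T = 645 − 338 = 307 mm.
Going = (15 − 1) × 307 = 4298 mm.

4298 mm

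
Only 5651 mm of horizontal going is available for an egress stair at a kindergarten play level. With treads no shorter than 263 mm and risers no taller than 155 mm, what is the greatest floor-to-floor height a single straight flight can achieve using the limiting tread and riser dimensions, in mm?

3410 mm

5651 / 263 = 21.49, so 21 treads fit.
Risers = treads + 1 = 22.
Maximum height = 22 × 155 = 3410 mm.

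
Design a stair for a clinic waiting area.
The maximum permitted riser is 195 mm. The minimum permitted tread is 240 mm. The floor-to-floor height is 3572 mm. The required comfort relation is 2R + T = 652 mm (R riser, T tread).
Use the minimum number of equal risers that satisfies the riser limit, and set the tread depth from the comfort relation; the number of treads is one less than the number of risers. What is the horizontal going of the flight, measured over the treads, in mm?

At most 195 each: 3572/195 = 18.32, giving 19 risers.
Riser R = 3572 / 19 = 188 mm, within the 195 mm limit.
From 2R + T = 652: T = 652 − 376 = 276 mm.
19 risers give 18 treads; going = 18 × 276 = 4968 mm.

4968 mm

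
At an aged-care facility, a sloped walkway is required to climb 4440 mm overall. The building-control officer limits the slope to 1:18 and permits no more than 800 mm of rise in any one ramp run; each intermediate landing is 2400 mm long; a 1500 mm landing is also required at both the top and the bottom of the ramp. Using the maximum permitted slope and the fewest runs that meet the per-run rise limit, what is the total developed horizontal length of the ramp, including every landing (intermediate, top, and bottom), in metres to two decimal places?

4440 / 800 = 5.55, so 6 ramp runs are needed. That means 5 intermediate landings.
Horizontal run for 4440 mm of rise at 1:18 is 4440 × 18 = 79920 mm.
5 intermediate landings contribute 5 × 2400 = 12000 mm.
Top and bottom landings: 2 × 1500 = 3000 mm.
Total = 79920 + 12000 + 3000 = 94920 mm.
= 94.92 m.

94.92 m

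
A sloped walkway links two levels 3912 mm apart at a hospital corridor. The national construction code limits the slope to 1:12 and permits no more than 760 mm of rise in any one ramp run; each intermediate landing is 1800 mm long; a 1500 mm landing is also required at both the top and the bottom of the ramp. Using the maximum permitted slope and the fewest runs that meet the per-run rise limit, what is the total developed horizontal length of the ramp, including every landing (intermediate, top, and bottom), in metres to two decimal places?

3912 / 760 = 5.15, so 6 ramp runs are needed. That means 5 intermediate landings.
Horizontal run for 3912 mm of rise at 1:12 is 3912 × 12 = 46944 mm.
5 intermediate landings contribute 5 × 1800 = 9000 mm.
Top and bottom landings: 2 × 1500 = 3000 mm.
Total = 46944 + 9000 + 3000 = 58944 mm.
= 58.94 m.

58.94 m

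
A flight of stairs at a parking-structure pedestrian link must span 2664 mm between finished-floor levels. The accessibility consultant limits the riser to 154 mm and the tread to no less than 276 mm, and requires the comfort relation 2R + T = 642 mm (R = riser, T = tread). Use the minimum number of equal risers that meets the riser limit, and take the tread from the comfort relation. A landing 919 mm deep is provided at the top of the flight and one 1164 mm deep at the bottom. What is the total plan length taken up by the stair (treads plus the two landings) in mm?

7965 mm

At most 154 each: 2664/154 = 17.30, giving 18 risers.
R = 2664 ÷ 18 = 148 mm.
Tread T = 642 − 2 × 148 = 346 mm (≥ 276 mm).
Going = (18 − 1) × 346 = 5882 mm.
Enclosure = 5882 + 919 + 1164 = 7965 mm.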